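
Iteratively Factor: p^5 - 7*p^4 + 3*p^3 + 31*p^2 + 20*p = (p)*(p^4 - 7*p^3 + 3*p^2 + 31*p + 20) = p*(p - 4)*(p^3 - 3*p^2 - 9*p - 5) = p*(p - 4)*(p + 1)*(p^2 - 4*p - 5) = p*(p - 4)*(p + 1)^2*(p - 5)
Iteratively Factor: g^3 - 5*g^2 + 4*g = (g)*(g^2 - 5*g + 4) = g*(g - 4)*(g - 1)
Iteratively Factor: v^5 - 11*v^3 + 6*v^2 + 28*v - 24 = (v + 2)*(v^4 - 2*v^3 - 7*v^2 + 20*v - 12) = (v - 2)*(v + 2)*(v^3 - 7*v + 6) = (v - 2)*(v - 1)*(v + 2)*(v^2 + v - 6) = (v - 2)*(v - 1)*(v + 2)*(v + 3)*(v - 2)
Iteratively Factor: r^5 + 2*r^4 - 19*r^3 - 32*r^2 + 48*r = (r + 3)*(r^4 - r^3 - 16*r^2 + 16*r) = (r - 4)*(r + 3)*(r^3 + 3*r^2 - 4*r) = r*(r - 4)*(r + 3)*(r^2 + 3*r - 4) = r*(r - 4)*(r - 1)*(r + 3)*(r + 4)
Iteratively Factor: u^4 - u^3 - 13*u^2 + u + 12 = (u - 4)*(u^3 + 3*u^2 - u - 3) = (u - 4)*(u + 3)*(u^2 - 1) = (u - 4)*(u + 1)*(u + 3)*(u - 1)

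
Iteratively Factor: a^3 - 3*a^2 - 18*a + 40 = (a - 5)*(a^2 + 2*a - 8) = (a - 5)*(a + 4)*(a - 2)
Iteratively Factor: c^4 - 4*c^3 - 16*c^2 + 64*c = (c - 4)*(c^3 - 16*c) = (c - 4)*(c + 4)*(c^2 - 4*c) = c*(c - 4)*(c + 4)*(c - 4)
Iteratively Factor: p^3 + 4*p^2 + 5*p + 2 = (p + 2)*(p^2 + 2*p + 1) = (p + 1)*(p + 2)*(p + 1)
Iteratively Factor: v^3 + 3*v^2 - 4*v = (v)*(v^2 + 3*v - 4) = v*(v - 1)*(v + 4)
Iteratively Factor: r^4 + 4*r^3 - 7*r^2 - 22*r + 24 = (r + 4)*(r^3 - 7*r + 6) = (r - 2)*(r + 4)*(r^2 + 2*r - 3) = (r - 2)*(r + 3)*(r + 4)*(r - 1)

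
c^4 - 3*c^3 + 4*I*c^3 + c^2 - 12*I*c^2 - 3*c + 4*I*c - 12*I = (c - 3)*(c - I)*(c + I)*(c + 4*I)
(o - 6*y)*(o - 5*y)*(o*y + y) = o^3*y - 11*o^2*y^2 + o^2*y + 30*o*y^3 - 11*o*y^2 + 30*y^3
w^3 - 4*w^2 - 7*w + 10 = (w - 5)*(w - 1)*(w + 2)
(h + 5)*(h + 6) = h^2 + 11*h + 30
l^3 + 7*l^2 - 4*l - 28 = (l - 2)*(l + 2)*(l + 7)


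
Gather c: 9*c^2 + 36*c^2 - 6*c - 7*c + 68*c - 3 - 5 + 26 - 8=45*c^2 + 55*c + 10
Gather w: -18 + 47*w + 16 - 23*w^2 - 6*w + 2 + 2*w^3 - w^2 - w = 2*w^3 - 24*w^2 + 40*w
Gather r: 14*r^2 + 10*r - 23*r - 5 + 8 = 14*r^2 - 13*r + 3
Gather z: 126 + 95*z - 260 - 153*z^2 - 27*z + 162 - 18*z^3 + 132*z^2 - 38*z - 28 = -18*z^3 - 21*z^2 + 30*z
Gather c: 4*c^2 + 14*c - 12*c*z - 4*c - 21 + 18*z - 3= 4*c^2 + c*(10 - 12*z) + 18*z - 24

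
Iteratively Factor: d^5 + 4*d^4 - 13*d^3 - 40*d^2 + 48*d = (d + 4)*(d^4 - 13*d^2 + 12*d) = (d + 4)^2*(d^3 - 4*d^2 + 3*d) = d*(d + 4)^2*(d^2 - 4*d + 3) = d*(d - 3)*(d + 4)^2*(d - 1)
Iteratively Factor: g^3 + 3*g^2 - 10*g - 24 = (g - 3)*(g^2 + 6*g + 8) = (g - 3)*(g + 2)*(g + 4)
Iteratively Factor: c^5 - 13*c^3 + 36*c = (c - 3)*(c^4 + 3*c^3 - 4*c^2 - 12*c) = (c - 3)*(c + 2)*(c^3 + c^2 - 6*c) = (c - 3)*(c + 2)*(c + 3)*(c^2 - 2*c) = (c - 3)*(c - 2)*(c + 2)*(c + 3)*(c)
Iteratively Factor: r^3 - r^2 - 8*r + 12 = (r - 2)*(r^2 + r - 6) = (r - 2)^2*(r + 3)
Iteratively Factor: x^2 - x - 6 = (x + 2)*(x - 3)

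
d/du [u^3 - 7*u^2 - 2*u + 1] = 3*u^2 - 14*u - 2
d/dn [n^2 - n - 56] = 2*n - 1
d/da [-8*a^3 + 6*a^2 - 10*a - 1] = -24*a^2 + 12*a - 10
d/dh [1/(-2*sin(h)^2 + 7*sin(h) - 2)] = (4*sin(h) - 7)*cos(h)/(-7*sin(h) - cos(2*h) + 3)^2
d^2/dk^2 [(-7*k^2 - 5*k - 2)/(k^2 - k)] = 4*(-6*k^3 - 3*k^2 + 3*k - 1)/(k^3*(k^3 - 3*k^2 + 3*k - 1))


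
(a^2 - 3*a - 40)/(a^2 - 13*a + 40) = (a + 5)/(a - 5)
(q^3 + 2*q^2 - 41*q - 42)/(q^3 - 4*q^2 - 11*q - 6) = (q + 7)/(q + 1)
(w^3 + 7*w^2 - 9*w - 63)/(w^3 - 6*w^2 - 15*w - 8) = (-w^3 - 7*w^2 + 9*w + 63)/(-w^3 + 6*w^2 + 15*w + 8)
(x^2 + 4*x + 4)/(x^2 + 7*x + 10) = (x + 2)/(x + 5)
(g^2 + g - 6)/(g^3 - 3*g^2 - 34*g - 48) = (g - 2)/(g^2 - 6*g - 16)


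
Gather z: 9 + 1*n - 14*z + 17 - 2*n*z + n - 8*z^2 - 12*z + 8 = 2*n - 8*z^2 + z*(-2*n - 26) + 34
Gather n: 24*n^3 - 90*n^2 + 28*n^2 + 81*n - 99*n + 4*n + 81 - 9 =24*n^3 - 62*n^2 - 14*n + 72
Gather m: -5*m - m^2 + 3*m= -m^2 - 2*m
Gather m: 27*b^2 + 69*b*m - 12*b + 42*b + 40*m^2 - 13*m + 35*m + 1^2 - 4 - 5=27*b^2 + 30*b + 40*m^2 + m*(69*b + 22) - 8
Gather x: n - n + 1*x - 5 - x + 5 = 0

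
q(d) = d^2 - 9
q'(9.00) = 18.00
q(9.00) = 72.00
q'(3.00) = 6.00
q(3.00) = 0.00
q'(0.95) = 1.90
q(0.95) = -8.10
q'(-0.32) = -0.64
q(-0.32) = -8.90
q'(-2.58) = -5.16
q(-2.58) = -2.34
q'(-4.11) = -8.22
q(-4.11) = 7.89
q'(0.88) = 1.76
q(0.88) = -8.23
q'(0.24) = 0.48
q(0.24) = -8.94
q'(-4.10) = -8.20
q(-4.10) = 7.81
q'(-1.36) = -2.72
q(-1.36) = -7.15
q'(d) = 2*d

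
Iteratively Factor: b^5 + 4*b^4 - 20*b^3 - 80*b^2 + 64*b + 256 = (b - 2)*(b^4 + 6*b^3 - 8*b^2 - 96*b - 128) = (b - 2)*(b + 4)*(b^3 + 2*b^2 - 16*b - 32) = (b - 2)*(b + 2)*(b + 4)*(b^2 - 16) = (b - 2)*(b + 2)*(b + 4)^2*(b - 4)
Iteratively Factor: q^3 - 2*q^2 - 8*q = (q - 4)*(q^2 + 2*q) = q*(q - 4)*(q + 2)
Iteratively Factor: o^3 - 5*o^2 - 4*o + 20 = (o - 5)*(o^2 - 4) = (o - 5)*(o - 2)*(o + 2)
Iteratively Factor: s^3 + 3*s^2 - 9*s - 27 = (s + 3)*(s^2 - 9) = (s - 3)*(s + 3)*(s + 3)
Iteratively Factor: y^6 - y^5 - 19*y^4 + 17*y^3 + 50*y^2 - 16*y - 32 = (y - 1)*(y^5 - 19*y^3 - 2*y^2 + 48*y + 32) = (y - 4)*(y - 1)*(y^4 + 4*y^3 - 3*y^2 - 14*y - 8) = (y - 4)*(y - 1)*(y + 4)*(y^3 - 3*y - 2) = (y - 4)*(y - 1)*(y + 1)*(y + 4)*(y^2 - y - 2) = (y - 4)*(y - 1)*(y + 1)^2*(y + 4)*(y - 2)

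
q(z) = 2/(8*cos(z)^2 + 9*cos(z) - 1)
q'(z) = 2*(16*sin(z)*cos(z) + 9*sin(z))/(8*cos(z)^2 + 9*cos(z) - 1)^2 = 2*(16*cos(z) + 9)*sin(z)/(8*cos(z)^2 + 9*cos(z) - 1)^2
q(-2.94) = -0.94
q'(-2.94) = 0.58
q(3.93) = -0.59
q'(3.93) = 0.28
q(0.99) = 0.32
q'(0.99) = 0.74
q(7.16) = 0.25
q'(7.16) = 0.46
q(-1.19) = 0.58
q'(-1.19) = -2.33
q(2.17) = -0.57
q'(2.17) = -0.00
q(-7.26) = 0.31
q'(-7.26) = -0.70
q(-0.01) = 0.13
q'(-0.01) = -0.00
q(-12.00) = 0.16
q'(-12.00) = 0.16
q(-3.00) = -0.97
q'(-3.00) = 0.45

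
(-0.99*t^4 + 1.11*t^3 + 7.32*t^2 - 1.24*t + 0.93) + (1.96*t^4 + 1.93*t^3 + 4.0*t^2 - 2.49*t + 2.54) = 0.97*t^4 + 3.04*t^3 + 11.32*t^2 - 3.73*t + 3.47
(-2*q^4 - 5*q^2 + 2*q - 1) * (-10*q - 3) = 20*q^5 + 6*q^4 + 50*q^3 - 5*q^2 + 4*q + 3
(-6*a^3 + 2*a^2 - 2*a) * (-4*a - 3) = 24*a^4 + 10*a^3 + 2*a^2 + 6*a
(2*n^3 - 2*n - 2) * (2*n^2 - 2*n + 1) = 4*n^5 - 4*n^4 - 2*n^3 + 2*n - 2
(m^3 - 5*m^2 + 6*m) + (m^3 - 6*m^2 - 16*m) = 2*m^3 - 11*m^2 - 10*m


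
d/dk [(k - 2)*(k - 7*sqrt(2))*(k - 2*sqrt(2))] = 3*k^2 - 18*sqrt(2)*k - 4*k + 18*sqrt(2) + 28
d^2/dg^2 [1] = 0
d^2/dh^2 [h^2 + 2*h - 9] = 2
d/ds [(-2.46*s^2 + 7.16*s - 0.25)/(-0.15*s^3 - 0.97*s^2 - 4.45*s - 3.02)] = (-0.369*s^4 + 2.148*s^3 + 17.7797*s^2 + 14.3734*s - 22.7357)/(0.0225*s^6 + 0.291*s^5 + 2.2759*s^4 + 9.539*s^3 + 25.6613*s^2 + 26.878*s + 9.1204)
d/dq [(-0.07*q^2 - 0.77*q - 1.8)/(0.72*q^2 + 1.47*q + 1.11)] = (0.4515*q^2 + 2.4366*q + 1.7913)/(0.5184*q^4 + 2.1168*q^3 + 3.7593*q^2 + 3.2634*q + 1.2321)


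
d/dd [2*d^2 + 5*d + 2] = 4*d + 5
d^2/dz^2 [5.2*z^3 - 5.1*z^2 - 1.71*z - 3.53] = 31.2*z - 10.2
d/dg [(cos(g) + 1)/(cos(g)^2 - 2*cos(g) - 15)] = (cos(g)^2 + 2*cos(g) + 13)*sin(g)/(sin(g)^2 + 2*cos(g) + 14)^2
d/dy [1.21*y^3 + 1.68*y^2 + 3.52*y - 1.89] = 3.63*y^2 + 3.36*y + 3.52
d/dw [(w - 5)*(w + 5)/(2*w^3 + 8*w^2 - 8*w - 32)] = (-w^4 + 71*w^2 + 168*w - 100)/(2*(w^6 + 8*w^5 + 8*w^4 - 64*w^3 - 112*w^2 + 128*w + 256))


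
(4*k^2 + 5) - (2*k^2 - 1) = 2*k^2 + 6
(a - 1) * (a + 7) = a^2 + 6*a - 7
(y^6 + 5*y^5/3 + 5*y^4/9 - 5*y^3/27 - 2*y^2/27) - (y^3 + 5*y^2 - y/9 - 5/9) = y^6 + 5*y^5/3 + 5*y^4/9 - 32*y^3/27 - 137*y^2/27 + y/9 + 5/9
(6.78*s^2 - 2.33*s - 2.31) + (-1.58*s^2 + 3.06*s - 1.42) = 5.2*s^2 + 0.73*s - 3.73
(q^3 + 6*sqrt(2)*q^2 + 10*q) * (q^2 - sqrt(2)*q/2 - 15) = q^5 + 11*sqrt(2)*q^4/2 - 11*q^3 - 95*sqrt(2)*q^2 - 150*q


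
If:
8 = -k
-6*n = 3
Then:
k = -8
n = -1/2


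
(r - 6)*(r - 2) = r^2 - 8*r + 12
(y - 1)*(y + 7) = y^2 + 6*y - 7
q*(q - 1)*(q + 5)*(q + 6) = q^4 + 10*q^3 + 19*q^2 - 30*q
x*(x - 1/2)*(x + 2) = x^3 + 3*x^2/2 - x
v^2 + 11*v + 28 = (v + 4)*(v + 7)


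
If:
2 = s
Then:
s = 2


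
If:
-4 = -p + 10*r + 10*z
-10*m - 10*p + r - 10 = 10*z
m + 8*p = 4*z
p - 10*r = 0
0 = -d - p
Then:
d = 100/701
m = -1608/3505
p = -100/701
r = -10/701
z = -2/5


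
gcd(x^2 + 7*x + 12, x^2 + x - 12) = x + 4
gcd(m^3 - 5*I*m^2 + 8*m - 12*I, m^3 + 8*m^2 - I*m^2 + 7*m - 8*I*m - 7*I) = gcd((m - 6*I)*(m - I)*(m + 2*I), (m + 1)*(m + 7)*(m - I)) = m - I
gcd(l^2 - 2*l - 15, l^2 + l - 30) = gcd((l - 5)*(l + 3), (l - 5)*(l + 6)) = l - 5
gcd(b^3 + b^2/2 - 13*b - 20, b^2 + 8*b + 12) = b + 2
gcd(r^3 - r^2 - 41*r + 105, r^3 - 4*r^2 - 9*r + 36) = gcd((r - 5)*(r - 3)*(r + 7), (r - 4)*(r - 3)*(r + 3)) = r - 3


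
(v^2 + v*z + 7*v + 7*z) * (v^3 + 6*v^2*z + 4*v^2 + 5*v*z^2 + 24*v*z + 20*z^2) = v^5 + 7*v^4*z + 11*v^4 + 11*v^3*z^2 + 77*v^3*z + 28*v^3 + 5*v^2*z^3 + 121*v^2*z^2 + 196*v^2*z + 55*v*z^3 + 308*v*z^2 + 140*z^3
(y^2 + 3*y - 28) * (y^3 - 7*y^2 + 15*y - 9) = y^5 - 4*y^4 - 34*y^3 + 232*y^2 - 447*y + 252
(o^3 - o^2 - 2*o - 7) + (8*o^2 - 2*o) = o^3 + 7*o^2 - 4*o - 7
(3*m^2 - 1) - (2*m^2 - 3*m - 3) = m^2 + 3*m + 2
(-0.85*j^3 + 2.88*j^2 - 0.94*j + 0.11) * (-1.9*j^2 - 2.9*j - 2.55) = 1.615*j^5 - 3.007*j^4 - 4.3985*j^3 - 4.827*j^2 + 2.078*j - 0.2805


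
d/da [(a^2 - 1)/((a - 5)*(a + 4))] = (-a^2 - 38*a - 1)/(a^4 - 2*a^3 - 39*a^2 + 40*a + 400)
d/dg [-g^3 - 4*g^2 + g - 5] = -3*g^2 - 8*g + 1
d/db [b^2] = 2*b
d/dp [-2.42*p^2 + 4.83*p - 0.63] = 4.83 - 4.84*p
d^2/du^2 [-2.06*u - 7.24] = 0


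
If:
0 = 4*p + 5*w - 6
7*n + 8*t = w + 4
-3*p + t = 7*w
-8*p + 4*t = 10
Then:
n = -836/161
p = 59/46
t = 233/46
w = 4/23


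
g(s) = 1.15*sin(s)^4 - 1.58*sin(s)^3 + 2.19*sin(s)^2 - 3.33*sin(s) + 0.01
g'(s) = 4.6*sin(s)^3*cos(s) - 4.74*sin(s)^2*cos(s) + 4.38*sin(s)*cos(s) - 3.33*cos(s)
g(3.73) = 2.91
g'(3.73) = 6.66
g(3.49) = 1.48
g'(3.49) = 5.23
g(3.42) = 1.13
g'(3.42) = 4.80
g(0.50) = -1.20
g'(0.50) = -1.59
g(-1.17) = 6.99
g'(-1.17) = -5.84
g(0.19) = -0.55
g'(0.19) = -2.59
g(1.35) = -1.58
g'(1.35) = 0.15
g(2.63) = -1.21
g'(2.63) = 1.55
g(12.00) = 2.77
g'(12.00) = -6.54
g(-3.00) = 0.53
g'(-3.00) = 4.01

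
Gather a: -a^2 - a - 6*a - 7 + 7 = -a^2 - 7*a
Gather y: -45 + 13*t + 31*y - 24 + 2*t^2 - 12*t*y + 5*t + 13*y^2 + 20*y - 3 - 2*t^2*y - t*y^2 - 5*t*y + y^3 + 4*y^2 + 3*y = 2*t^2 + 18*t + y^3 + y^2*(17 - t) + y*(-2*t^2 - 17*t + 54) - 72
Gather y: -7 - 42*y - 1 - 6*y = -48*y - 8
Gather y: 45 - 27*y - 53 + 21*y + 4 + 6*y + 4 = 0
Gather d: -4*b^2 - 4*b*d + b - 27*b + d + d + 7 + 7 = -4*b^2 - 26*b + d*(2 - 4*b) + 14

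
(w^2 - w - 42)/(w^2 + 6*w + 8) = (w^2 - w - 42)/(w^2 + 6*w + 8)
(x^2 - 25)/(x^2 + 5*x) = (x - 5)/x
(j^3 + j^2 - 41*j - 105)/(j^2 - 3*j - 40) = (j^2 - 4*j - 21)/(j - 8)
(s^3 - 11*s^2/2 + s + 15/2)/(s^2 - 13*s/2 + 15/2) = s + 1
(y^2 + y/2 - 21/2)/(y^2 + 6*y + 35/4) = 2*(y - 3)/(2*y + 5)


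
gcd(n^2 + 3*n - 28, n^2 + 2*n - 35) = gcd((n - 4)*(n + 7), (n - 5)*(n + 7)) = n + 7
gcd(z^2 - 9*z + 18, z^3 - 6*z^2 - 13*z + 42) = 1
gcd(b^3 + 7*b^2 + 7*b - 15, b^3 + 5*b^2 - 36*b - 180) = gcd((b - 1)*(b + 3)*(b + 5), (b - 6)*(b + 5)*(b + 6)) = b + 5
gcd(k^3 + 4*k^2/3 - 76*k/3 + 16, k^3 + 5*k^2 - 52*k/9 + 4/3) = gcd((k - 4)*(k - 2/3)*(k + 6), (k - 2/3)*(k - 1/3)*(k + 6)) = k^2 + 16*k/3 - 4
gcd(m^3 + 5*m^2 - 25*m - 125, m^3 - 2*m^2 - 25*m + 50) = m^2 - 25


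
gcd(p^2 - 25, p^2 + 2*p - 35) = p - 5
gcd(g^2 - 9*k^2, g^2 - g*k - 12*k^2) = g + 3*k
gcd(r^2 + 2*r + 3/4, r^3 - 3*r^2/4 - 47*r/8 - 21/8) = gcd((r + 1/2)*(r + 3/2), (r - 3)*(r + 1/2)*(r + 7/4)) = r + 1/2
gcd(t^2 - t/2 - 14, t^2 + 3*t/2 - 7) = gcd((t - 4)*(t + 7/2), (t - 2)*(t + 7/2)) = t + 7/2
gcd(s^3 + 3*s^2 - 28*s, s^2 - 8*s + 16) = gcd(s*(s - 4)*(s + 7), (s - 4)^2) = s - 4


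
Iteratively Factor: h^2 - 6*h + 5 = (h - 5)*(h - 1)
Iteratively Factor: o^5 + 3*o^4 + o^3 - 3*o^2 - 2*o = (o + 2)*(o^4 + o^3 - o^2 - o) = (o + 1)*(o + 2)*(o^3 - o) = o*(o + 1)*(o + 2)*(o^2 - 1) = o*(o - 1)*(o + 1)*(o + 2)*(o + 1)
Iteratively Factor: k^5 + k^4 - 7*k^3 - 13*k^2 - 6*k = (k + 1)*(k^4 - 7*k^2 - 6*k) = (k + 1)^2*(k^3 - k^2 - 6*k) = (k + 1)^2*(k + 2)*(k^2 - 3*k) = (k - 3)*(k + 1)^2*(k + 2)*(k)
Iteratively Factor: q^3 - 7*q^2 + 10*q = (q - 2)*(q^2 - 5*q) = q*(q - 2)*(q - 5)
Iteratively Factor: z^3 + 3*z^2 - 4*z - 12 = (z - 2)*(z^2 + 5*z + 6) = (z - 2)*(z + 3)*(z + 2)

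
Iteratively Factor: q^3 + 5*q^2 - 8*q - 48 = (q + 4)*(q^2 + q - 12) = (q + 4)^2*(q - 3)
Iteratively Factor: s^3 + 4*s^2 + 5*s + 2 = (s + 1)*(s^2 + 3*s + 2) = (s + 1)*(s + 2)*(s + 1)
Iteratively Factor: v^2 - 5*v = (v - 5)*(v)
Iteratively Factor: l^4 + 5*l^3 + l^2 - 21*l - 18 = (l - 2)*(l^3 + 7*l^2 + 15*l + 9) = (l - 2)*(l + 1)*(l^2 + 6*l + 9) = (l - 2)*(l + 1)*(l + 3)*(l + 3)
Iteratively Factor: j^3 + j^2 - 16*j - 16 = (j + 4)*(j^2 - 3*j - 4) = (j + 1)*(j + 4)*(j - 4)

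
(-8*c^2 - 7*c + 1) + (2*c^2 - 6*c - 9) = -6*c^2 - 13*c - 8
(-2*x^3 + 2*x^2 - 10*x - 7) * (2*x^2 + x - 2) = -4*x^5 + 2*x^4 - 14*x^3 - 28*x^2 + 13*x + 14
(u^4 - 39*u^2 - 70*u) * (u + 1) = u^5 + u^4 - 39*u^3 - 109*u^2 - 70*u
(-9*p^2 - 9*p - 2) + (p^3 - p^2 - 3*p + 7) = p^3 - 10*p^2 - 12*p + 5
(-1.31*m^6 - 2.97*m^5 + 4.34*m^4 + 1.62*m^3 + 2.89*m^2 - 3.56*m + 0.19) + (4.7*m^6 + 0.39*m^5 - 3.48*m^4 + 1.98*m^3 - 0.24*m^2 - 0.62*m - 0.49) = 3.39*m^6 - 2.58*m^5 + 0.86*m^4 + 3.6*m^3 + 2.65*m^2 - 4.18*m - 0.3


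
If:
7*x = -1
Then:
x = -1/7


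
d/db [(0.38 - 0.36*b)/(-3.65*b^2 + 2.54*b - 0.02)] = (-1.314*b^2 + 2.774*b - 0.958)/(13.3225*b^4 - 18.542*b^3 + 6.5976*b^2 - 0.1016*b + 0.0004)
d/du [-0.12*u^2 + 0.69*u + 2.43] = 0.69 - 0.24*u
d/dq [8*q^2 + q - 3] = 16*q + 1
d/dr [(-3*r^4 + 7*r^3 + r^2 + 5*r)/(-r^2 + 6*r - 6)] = (6*r^5 - 61*r^4 + 156*r^3 - 115*r^2 - 12*r - 30)/(r^4 - 12*r^3 + 48*r^2 - 72*r + 36)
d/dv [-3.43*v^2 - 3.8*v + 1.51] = -6.86*v - 3.8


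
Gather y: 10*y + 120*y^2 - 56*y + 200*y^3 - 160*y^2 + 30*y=200*y^3 - 40*y^2 - 16*y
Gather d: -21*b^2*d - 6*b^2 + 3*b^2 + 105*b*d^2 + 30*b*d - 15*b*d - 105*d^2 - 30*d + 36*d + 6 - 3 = -3*b^2 + d^2*(105*b - 105) + d*(-21*b^2 + 15*b + 6) + 3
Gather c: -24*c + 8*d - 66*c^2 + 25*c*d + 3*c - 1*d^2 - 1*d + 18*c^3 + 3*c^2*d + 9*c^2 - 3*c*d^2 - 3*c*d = 18*c^3 + c^2*(3*d - 57) + c*(-3*d^2 + 22*d - 21) - d^2 + 7*d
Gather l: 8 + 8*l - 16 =8*l - 8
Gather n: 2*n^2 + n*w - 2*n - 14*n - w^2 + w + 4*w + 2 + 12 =2*n^2 + n*(w - 16) - w^2 + 5*w + 14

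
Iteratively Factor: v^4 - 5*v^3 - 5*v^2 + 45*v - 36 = (v - 1)*(v^3 - 4*v^2 - 9*v + 36) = (v - 4)*(v - 1)*(v^2 - 9) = (v - 4)*(v - 3)*(v - 1)*(v + 3)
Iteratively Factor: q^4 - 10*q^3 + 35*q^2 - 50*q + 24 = (q - 2)*(q^3 - 8*q^2 + 19*q - 12) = (q - 2)*(q - 1)*(q^2 - 7*q + 12) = (q - 3)*(q - 2)*(q - 1)*(q - 4)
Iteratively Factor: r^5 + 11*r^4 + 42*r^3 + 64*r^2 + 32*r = (r)*(r^4 + 11*r^3 + 42*r^2 + 64*r + 32) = r*(r + 1)*(r^3 + 10*r^2 + 32*r + 32) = r*(r + 1)*(r + 2)*(r^2 + 8*r + 16) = r*(r + 1)*(r + 2)*(r + 4)*(r + 4)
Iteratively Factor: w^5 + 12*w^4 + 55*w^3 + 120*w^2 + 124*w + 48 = (w + 2)*(w^4 + 10*w^3 + 35*w^2 + 50*w + 24) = (w + 1)*(w + 2)*(w^3 + 9*w^2 + 26*w + 24) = (w + 1)*(w + 2)^2*(w^2 + 7*w + 12) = (w + 1)*(w + 2)^2*(w + 3)*(w + 4)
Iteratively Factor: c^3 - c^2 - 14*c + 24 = (c - 3)*(c^2 + 2*c - 8) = (c - 3)*(c - 2)*(c + 4)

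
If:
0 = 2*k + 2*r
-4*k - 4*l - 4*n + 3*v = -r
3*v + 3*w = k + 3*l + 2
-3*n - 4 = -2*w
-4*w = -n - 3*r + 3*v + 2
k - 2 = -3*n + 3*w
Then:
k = 191/37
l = -317/37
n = -70/37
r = -191/37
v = -593/111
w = -31/37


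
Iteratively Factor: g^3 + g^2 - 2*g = (g)*(g^2 + g - 2) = g*(g - 1)*(g + 2)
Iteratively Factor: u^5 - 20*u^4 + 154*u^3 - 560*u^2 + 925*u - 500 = (u - 5)*(u^4 - 15*u^3 + 79*u^2 - 165*u + 100) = (u - 5)*(u - 4)*(u^3 - 11*u^2 + 35*u - 25) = (u - 5)*(u - 4)*(u - 1)*(u^2 - 10*u + 25) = (u - 5)^2*(u - 4)*(u - 1)*(u - 5)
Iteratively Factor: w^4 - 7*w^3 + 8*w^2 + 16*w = (w + 1)*(w^3 - 8*w^2 + 16*w) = w*(w + 1)*(w^2 - 8*w + 16) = w*(w - 4)*(w + 1)*(w - 4)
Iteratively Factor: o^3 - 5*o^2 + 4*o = (o - 4)*(o^2 - o) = (o - 4)*(o - 1)*(o)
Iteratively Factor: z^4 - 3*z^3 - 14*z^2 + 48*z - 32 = (z - 2)*(z^3 - z^2 - 16*z + 16) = (z - 2)*(z - 1)*(z^2 - 16) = (z - 2)*(z - 1)*(z + 4)*(z - 4)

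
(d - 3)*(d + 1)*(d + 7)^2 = d^4 + 12*d^3 + 18*d^2 - 140*d - 147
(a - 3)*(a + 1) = a^2 - 2*a - 3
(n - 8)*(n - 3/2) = n^2 - 19*n/2 + 12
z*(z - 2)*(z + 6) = z^3 + 4*z^2 - 12*z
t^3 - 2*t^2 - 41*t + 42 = (t - 7)*(t - 1)*(t + 6)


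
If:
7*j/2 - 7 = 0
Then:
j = 2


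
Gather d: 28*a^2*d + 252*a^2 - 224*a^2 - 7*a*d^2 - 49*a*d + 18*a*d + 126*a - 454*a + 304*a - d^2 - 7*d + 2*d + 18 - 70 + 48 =28*a^2 - 24*a + d^2*(-7*a - 1) + d*(28*a^2 - 31*a - 5) - 4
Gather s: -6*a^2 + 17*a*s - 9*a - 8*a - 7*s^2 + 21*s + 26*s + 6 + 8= -6*a^2 - 17*a - 7*s^2 + s*(17*a + 47) + 14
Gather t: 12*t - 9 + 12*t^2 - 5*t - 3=12*t^2 + 7*t - 12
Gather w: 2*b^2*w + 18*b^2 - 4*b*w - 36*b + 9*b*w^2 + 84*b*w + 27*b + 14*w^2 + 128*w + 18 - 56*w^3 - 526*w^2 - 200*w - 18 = 18*b^2 - 9*b - 56*w^3 + w^2*(9*b - 512) + w*(2*b^2 + 80*b - 72)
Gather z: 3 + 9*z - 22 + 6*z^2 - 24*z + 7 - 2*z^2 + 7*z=4*z^2 - 8*z - 12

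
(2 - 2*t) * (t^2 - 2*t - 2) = -2*t^3 + 6*t^2 - 4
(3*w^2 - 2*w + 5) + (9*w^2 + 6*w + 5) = 12*w^2 + 4*w + 10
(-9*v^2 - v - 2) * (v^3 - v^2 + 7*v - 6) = -9*v^5 + 8*v^4 - 64*v^3 + 49*v^2 - 8*v + 12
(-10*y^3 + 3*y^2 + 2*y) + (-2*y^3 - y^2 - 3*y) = -12*y^3 + 2*y^2 - y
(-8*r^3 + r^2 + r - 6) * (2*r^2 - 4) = -16*r^5 + 2*r^4 + 34*r^3 - 16*r^2 - 4*r + 24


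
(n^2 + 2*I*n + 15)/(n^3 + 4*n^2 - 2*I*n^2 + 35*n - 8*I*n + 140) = (n - 3*I)/(n^2 + n*(4 - 7*I) - 28*I)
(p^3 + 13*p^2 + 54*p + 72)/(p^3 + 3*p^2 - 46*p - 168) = (p + 3)/(p - 7)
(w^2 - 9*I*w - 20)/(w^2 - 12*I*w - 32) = (w - 5*I)/(w - 8*I)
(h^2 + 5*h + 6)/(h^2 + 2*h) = (h + 3)/h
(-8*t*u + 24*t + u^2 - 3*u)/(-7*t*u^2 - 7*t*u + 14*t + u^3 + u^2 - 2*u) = (8*t*u - 24*t - u^2 + 3*u)/(7*t*u^2 + 7*t*u - 14*t - u^3 - u^2 + 2*u)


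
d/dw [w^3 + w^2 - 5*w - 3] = 3*w^2 + 2*w - 5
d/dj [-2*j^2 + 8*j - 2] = 8 - 4*j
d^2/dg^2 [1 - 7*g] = 0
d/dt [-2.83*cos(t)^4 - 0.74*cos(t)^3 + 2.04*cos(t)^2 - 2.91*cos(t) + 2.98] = (11.32*cos(t)^3 + 2.22*cos(t)^2 - 4.08*cos(t) + 2.91)*sin(t)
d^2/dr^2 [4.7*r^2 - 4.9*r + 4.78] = 9.40000000000000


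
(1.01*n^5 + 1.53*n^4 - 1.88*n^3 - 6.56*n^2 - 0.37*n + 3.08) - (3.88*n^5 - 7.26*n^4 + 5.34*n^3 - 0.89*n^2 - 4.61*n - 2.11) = -2.87*n^5 + 8.79*n^4 - 7.22*n^3 - 5.67*n^2 + 4.24*n + 5.19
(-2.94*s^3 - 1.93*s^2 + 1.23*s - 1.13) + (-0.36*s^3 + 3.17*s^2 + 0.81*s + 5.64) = -3.3*s^3 + 1.24*s^2 + 2.04*s + 4.51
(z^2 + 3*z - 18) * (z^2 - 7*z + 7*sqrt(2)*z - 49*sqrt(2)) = z^4 - 4*z^3 + 7*sqrt(2)*z^3 - 28*sqrt(2)*z^2 - 39*z^2 - 273*sqrt(2)*z + 126*z + 882*sqrt(2)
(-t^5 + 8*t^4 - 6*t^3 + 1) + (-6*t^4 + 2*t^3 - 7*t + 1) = -t^5 + 2*t^4 - 4*t^3 - 7*t + 2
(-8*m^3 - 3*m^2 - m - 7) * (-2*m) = 16*m^4 + 6*m^3 + 2*m^2 + 14*m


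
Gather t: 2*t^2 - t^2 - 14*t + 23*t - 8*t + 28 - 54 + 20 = t^2 + t - 6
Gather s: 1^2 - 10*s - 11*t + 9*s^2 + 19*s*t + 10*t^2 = 9*s^2 + s*(19*t - 10) + 10*t^2 - 11*t + 1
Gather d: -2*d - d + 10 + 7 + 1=18 - 3*d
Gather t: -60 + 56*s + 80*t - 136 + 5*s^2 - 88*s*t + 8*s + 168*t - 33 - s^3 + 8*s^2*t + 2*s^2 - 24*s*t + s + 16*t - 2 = -s^3 + 7*s^2 + 65*s + t*(8*s^2 - 112*s + 264) - 231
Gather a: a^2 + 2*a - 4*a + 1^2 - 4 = a^2 - 2*a - 3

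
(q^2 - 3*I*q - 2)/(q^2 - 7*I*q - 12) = (-q^2 + 3*I*q + 2)/(-q^2 + 7*I*q + 12)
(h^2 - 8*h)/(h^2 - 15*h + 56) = h/(h - 7)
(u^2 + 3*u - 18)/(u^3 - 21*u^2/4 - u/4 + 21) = 4*(u + 6)/(4*u^2 - 9*u - 28)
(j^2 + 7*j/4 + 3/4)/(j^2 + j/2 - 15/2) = (4*j^2 + 7*j + 3)/(2*(2*j^2 + j - 15))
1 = 1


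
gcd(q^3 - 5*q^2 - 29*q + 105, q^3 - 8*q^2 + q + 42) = q^2 - 10*q + 21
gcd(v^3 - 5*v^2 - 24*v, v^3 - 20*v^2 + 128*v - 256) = v - 8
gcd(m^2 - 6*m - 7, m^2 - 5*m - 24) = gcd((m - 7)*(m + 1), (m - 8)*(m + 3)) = 1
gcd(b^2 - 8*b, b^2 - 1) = 1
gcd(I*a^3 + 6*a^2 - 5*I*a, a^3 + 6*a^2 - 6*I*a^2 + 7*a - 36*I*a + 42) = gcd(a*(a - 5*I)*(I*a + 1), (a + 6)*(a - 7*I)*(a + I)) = 1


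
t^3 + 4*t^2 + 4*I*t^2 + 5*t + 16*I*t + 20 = (t + 4)*(t - I)*(t + 5*I)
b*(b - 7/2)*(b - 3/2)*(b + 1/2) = b^4 - 9*b^3/2 + 11*b^2/4 + 21*b/8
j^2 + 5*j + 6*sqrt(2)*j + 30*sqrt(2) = (j + 5)*(j + 6*sqrt(2))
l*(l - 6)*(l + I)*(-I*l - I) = -I*l^4 + l^3 + 5*I*l^3 - 5*l^2 + 6*I*l^2 - 6*l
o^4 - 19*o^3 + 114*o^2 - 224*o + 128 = (o - 8)^2*(o - 2)*(o - 1)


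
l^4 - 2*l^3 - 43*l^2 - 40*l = l*(l - 8)*(l + 1)*(l + 5)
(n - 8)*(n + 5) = n^2 - 3*n - 40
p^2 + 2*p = p*(p + 2)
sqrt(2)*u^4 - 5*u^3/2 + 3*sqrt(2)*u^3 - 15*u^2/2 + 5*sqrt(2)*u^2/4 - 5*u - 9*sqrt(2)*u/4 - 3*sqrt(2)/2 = (u + 1)*(u + 2)*(u - 3*sqrt(2)/2)*(sqrt(2)*u + 1/2)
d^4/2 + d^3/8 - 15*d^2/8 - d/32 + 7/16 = (d/2 + 1)*(d - 7/4)*(d - 1/2)*(d + 1/2)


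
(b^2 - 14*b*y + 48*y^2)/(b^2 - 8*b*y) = (b - 6*y)/b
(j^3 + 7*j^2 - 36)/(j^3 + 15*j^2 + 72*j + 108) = (j - 2)/(j + 6)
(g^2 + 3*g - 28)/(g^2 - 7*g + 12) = (g + 7)/(g - 3)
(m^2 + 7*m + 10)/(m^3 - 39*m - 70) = 1/(m - 7)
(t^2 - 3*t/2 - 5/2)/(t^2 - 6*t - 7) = (t - 5/2)/(t - 7)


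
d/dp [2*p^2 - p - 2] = 4*p - 1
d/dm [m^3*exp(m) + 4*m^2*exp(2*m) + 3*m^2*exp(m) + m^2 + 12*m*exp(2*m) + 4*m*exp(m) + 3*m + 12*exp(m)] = m^3*exp(m) + 8*m^2*exp(2*m) + 6*m^2*exp(m) + 32*m*exp(2*m) + 10*m*exp(m) + 2*m + 12*exp(2*m) + 16*exp(m) + 3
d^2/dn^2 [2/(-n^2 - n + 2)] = 4*(n^2 + n - (2*n + 1)^2 - 2)/(n^2 + n - 2)^3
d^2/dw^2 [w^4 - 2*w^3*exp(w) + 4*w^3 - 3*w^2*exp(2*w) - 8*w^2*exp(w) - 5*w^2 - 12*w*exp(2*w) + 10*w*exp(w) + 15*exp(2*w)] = -2*w^3*exp(w) - 12*w^2*exp(2*w) - 20*w^2*exp(w) + 12*w^2 - 72*w*exp(2*w) - 34*w*exp(w) + 24*w + 6*exp(2*w) + 4*exp(w) - 10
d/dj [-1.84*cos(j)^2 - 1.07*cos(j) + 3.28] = (3.68*cos(j) + 1.07)*sin(j)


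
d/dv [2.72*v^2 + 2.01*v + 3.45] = 5.44*v + 2.01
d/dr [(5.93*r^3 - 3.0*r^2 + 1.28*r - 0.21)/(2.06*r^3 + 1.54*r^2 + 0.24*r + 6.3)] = (15.3122*r^4 - 2.4272*r^3 + 110.6836*r^2 - 37.1532*r + 8.1144)/(4.2436*r^6 + 6.3448*r^5 + 3.3604*r^4 + 26.6952*r^3 + 19.4616*r^2 + 3.024*r + 39.69)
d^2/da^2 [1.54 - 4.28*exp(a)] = -4.28*exp(a)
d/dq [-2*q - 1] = -2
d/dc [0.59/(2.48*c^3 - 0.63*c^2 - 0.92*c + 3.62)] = (-4.3896*c^2 + 0.7434*c + 0.5428)/(2.48*c^3 - 0.63*c^2 - 0.92*c + 3.62)^2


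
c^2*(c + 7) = c^3 + 7*c^2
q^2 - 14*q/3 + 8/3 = (q - 4)*(q - 2/3)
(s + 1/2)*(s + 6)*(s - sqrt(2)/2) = s^3 - sqrt(2)*s^2/2 + 13*s^2/2 - 13*sqrt(2)*s/4 + 3*s - 3*sqrt(2)/2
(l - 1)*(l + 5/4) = l^2 + l/4 - 5/4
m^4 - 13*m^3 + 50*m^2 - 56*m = m*(m - 7)*(m - 4)*(m - 2)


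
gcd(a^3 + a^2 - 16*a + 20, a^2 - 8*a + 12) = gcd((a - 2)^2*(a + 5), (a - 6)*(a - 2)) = a - 2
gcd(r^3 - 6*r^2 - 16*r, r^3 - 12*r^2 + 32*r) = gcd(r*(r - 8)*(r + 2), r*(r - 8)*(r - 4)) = r^2 - 8*r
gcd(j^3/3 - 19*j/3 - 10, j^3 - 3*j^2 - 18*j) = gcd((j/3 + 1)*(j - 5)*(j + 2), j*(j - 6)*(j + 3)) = j + 3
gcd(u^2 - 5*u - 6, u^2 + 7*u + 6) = u + 1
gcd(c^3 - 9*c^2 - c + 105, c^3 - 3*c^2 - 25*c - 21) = c^2 - 4*c - 21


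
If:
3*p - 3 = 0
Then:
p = 1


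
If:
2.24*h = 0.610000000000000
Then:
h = 0.27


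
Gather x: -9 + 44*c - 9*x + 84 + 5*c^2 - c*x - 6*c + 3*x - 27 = 5*c^2 + 38*c + x*(-c - 6) + 48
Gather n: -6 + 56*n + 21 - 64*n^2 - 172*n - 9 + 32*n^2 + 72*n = -32*n^2 - 44*n + 6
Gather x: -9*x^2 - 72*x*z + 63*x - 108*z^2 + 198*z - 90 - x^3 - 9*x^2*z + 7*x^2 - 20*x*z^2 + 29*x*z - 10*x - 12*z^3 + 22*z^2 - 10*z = -x^3 + x^2*(-9*z - 2) + x*(-20*z^2 - 43*z + 53) - 12*z^3 - 86*z^2 + 188*z - 90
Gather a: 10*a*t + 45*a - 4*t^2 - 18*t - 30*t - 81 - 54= a*(10*t + 45) - 4*t^2 - 48*t - 135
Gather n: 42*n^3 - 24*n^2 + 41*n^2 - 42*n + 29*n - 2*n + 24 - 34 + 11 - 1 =42*n^3 + 17*n^2 - 15*n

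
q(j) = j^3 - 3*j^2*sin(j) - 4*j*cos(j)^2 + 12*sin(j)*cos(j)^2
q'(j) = -3*j^2*cos(j) + 3*j^2 + 8*j*sin(j)*cos(j) - 6*j*sin(j) - 24*sin(j)^2*cos(j) + 12*cos(j)^3 - 4*cos(j)^2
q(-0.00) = 0.00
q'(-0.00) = 8.00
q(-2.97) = -12.14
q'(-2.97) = 30.82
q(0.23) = 1.70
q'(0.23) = 6.17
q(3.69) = 56.23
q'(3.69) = 95.58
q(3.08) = 15.93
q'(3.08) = 38.39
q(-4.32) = -128.21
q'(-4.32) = 120.14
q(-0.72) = -2.19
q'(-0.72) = -4.61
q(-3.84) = -71.53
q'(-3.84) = 107.92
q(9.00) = 603.07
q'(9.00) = 406.43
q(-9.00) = -603.07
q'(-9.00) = 406.43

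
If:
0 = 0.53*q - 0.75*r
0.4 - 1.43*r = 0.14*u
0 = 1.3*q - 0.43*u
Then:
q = 0.28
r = 0.20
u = 0.84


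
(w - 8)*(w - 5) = w^2 - 13*w + 40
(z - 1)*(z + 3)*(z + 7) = z^3 + 9*z^2 + 11*z - 21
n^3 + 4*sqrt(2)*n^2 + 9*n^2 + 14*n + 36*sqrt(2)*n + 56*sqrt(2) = (n + 2)*(n + 7)*(n + 4*sqrt(2))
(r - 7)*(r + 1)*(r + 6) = r^3 - 43*r - 42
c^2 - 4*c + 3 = (c - 3)*(c - 1)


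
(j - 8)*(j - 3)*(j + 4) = j^3 - 7*j^2 - 20*j + 96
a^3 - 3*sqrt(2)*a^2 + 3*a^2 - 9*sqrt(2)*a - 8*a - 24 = (a + 3)*(a - 4*sqrt(2))*(a + sqrt(2))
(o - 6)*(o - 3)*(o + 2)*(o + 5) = o^4 - 2*o^3 - 35*o^2 + 36*o + 180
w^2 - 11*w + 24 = (w - 8)*(w - 3)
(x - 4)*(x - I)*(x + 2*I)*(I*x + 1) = I*x^4 - 4*I*x^3 + 3*I*x^2 + 2*x - 12*I*x - 8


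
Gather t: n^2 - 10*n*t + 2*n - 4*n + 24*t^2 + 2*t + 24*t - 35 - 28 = n^2 - 2*n + 24*t^2 + t*(26 - 10*n) - 63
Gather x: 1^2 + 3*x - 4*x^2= -4*x^2 + 3*x + 1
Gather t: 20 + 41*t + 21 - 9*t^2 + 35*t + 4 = -9*t^2 + 76*t + 45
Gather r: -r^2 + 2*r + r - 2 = -r^2 + 3*r - 2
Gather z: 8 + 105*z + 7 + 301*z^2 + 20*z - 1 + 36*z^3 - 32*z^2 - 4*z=36*z^3 + 269*z^2 + 121*z + 14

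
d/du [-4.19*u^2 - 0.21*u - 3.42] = -8.38*u - 0.21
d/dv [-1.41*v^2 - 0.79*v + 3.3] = -2.82*v - 0.79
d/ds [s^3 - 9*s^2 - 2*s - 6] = 3*s^2 - 18*s - 2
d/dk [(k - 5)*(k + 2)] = 2*k - 3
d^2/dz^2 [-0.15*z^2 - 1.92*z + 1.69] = -0.300000000000000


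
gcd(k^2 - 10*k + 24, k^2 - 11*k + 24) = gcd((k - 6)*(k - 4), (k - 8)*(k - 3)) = 1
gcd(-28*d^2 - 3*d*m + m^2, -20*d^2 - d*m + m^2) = 4*d + m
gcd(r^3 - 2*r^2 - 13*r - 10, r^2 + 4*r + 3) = r + 1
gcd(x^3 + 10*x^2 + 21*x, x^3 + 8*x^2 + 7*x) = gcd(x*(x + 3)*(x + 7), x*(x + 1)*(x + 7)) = x^2 + 7*x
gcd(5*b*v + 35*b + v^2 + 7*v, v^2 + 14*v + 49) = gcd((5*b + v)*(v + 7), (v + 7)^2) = v + 7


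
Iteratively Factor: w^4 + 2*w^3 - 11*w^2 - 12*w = (w - 3)*(w^3 + 5*w^2 + 4*w) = w*(w - 3)*(w^2 + 5*w + 4) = w*(w - 3)*(w + 4)*(w + 1)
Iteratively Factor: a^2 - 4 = (a - 2)*(a + 2)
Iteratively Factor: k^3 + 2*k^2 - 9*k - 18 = (k + 3)*(k^2 - k - 6) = (k + 2)*(k + 3)*(k - 3)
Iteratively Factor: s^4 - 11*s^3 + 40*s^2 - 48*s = (s - 3)*(s^3 - 8*s^2 + 16*s) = (s - 4)*(s - 3)*(s^2 - 4*s) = s*(s - 4)*(s - 3)*(s - 4)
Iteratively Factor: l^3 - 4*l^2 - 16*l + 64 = (l - 4)*(l^2 - 16) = (l - 4)^2*(l + 4)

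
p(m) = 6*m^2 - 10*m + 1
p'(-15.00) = -190.00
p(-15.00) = 1501.00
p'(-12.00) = -154.00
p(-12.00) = 985.00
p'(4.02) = 38.24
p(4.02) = 57.76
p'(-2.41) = -38.92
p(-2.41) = 59.95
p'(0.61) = -2.68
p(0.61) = -2.87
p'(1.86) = 12.32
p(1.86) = 3.16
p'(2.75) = 23.00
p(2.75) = 18.88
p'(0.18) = -7.84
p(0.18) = -0.61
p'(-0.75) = -19.00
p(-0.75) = 11.88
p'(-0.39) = -14.68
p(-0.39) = 5.81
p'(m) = 12*m - 10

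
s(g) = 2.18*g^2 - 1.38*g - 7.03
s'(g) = 4.36*g - 1.38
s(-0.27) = -6.50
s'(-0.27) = -2.56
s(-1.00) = -3.47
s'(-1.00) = -5.74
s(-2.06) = 5.06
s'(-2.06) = -10.36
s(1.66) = -3.31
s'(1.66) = 5.86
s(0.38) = -7.24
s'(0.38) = 0.28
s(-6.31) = 88.48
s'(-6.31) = -28.89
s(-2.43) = 9.20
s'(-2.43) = -11.97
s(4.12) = 24.29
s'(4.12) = 16.58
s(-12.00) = 323.45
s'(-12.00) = -53.70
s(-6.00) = 79.73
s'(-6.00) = -27.54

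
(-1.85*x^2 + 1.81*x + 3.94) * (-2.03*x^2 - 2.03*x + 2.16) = 3.7555*x^4 + 0.0811999999999999*x^3 - 15.6685*x^2 - 4.0886*x + 8.5104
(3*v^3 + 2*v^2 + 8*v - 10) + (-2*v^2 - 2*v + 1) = 3*v^3 + 6*v - 9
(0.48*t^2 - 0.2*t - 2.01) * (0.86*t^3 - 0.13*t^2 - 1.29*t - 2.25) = 0.4128*t^5 - 0.2344*t^4 - 2.3218*t^3 - 0.5607*t^2 + 3.0429*t + 4.5225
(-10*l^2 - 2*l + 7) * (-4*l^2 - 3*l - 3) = 40*l^4 + 38*l^3 + 8*l^2 - 15*l - 21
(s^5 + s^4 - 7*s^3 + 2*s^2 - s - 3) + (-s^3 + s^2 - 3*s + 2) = s^5 + s^4 - 8*s^3 + 3*s^2 - 4*s - 1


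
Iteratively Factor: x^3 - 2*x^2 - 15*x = (x + 3)*(x^2 - 5*x) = x*(x + 3)*(x - 5)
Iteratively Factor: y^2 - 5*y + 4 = (y - 1)*(y - 4)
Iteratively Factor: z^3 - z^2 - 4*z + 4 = (z - 2)*(z^2 + z - 2) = (z - 2)*(z + 2)*(z - 1)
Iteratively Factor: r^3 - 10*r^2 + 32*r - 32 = (r - 2)*(r^2 - 8*r + 16) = (r - 4)*(r - 2)*(r - 4)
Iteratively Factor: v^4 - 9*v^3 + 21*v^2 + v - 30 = (v - 3)*(v^3 - 6*v^2 + 3*v + 10) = (v - 3)*(v + 1)*(v^2 - 7*v + 10) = (v - 3)*(v - 2)*(v + 1)*(v - 5)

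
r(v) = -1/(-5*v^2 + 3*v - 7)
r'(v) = -(10*v - 3)/(-5*v^2 + 3*v - 7)^2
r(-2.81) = 0.02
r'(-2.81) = 0.01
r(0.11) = 0.15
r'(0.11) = 0.04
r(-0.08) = 0.14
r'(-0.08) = 0.07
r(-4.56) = 0.01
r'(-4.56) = 0.00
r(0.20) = 0.15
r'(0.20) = 0.02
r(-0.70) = 0.09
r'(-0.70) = 0.07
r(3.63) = 0.02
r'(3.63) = -0.01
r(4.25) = 0.01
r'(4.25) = -0.01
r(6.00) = 0.01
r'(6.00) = 0.00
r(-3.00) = 0.02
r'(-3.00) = 0.01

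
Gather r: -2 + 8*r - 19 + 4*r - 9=12*r - 30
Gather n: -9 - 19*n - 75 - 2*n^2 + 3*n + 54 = -2*n^2 - 16*n - 30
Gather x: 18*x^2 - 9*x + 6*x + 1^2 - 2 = 18*x^2 - 3*x - 1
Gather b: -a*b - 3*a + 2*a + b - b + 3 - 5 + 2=-a*b - a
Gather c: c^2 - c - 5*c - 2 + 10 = c^2 - 6*c + 8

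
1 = 1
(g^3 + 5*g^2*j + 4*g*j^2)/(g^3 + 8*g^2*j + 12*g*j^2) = (g^2 + 5*g*j + 4*j^2)/(g^2 + 8*g*j + 12*j^2)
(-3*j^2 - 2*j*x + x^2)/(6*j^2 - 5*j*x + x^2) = (j + x)/(-2*j + x)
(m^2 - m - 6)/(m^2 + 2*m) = (m - 3)/m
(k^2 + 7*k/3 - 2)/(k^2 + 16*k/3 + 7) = (3*k - 2)/(3*k + 7)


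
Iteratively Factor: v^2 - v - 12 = (v + 3)*(v - 4)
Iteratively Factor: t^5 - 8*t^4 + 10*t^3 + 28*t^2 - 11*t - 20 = (t + 1)*(t^4 - 9*t^3 + 19*t^2 + 9*t - 20) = (t + 1)^2*(t^3 - 10*t^2 + 29*t - 20) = (t - 1)*(t + 1)^2*(t^2 - 9*t + 20) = (t - 4)*(t - 1)*(t + 1)^2*(t - 5)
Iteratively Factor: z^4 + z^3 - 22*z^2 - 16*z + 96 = (z + 3)*(z^3 - 2*z^2 - 16*z + 32) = (z + 3)*(z + 4)*(z^2 - 6*z + 8) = (z - 4)*(z + 3)*(z + 4)*(z - 2)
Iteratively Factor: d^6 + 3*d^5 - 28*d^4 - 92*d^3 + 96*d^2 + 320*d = (d + 4)*(d^5 - d^4 - 24*d^3 + 4*d^2 + 80*d) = (d - 5)*(d + 4)*(d^4 + 4*d^3 - 4*d^2 - 16*d) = (d - 5)*(d + 4)^2*(d^3 - 4*d) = d*(d - 5)*(d + 4)^2*(d^2 - 4) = d*(d - 5)*(d + 2)*(d + 4)^2*(d - 2)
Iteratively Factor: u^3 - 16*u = (u - 4)*(u^2 + 4*u) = (u - 4)*(u + 4)*(u)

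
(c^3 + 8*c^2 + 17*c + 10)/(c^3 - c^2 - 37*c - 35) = (c + 2)/(c - 7)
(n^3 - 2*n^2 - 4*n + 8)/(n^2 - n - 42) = (-n^3 + 2*n^2 + 4*n - 8)/(-n^2 + n + 42)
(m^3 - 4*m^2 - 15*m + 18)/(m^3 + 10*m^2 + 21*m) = (m^2 - 7*m + 6)/(m*(m + 7))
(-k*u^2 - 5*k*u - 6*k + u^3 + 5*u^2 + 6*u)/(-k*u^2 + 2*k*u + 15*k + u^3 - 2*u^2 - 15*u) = (u + 2)/(u - 5)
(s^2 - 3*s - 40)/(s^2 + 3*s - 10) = (s - 8)/(s - 2)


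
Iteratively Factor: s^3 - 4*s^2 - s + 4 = (s - 1)*(s^2 - 3*s - 4) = (s - 1)*(s + 1)*(s - 4)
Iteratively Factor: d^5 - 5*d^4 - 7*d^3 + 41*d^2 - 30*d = (d - 5)*(d^4 - 7*d^2 + 6*d) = d*(d - 5)*(d^3 - 7*d + 6) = d*(d - 5)*(d - 2)*(d^2 + 2*d - 3) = d*(d - 5)*(d - 2)*(d - 1)*(d + 3)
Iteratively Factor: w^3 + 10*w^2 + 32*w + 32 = (w + 4)*(w^2 + 6*w + 8) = (w + 4)^2*(w + 2)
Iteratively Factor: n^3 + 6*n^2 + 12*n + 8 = (n + 2)*(n^2 + 4*n + 4) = (n + 2)^2*(n + 2)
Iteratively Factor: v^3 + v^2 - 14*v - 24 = (v + 3)*(v^2 - 2*v - 8) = (v - 4)*(v + 3)*(v + 2)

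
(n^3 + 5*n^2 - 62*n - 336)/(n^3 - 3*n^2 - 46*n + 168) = (n^2 - 2*n - 48)/(n^2 - 10*n + 24)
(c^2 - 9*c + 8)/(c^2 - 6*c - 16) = (c - 1)/(c + 2)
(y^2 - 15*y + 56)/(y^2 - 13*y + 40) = (y - 7)/(y - 5)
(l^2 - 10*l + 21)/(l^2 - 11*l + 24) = (l - 7)/(l - 8)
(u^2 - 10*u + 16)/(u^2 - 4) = (u - 8)/(u + 2)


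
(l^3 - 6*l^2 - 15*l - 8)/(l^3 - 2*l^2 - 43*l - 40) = (l + 1)/(l + 5)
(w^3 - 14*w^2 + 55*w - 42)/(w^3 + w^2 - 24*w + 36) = (w^3 - 14*w^2 + 55*w - 42)/(w^3 + w^2 - 24*w + 36)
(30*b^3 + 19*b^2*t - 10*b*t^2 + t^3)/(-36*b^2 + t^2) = (-5*b^2 - 4*b*t + t^2)/(6*b + t)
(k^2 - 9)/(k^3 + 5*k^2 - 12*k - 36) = (k + 3)/(k^2 + 8*k + 12)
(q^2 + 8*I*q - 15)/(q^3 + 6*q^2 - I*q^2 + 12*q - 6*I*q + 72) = (q + 5*I)/(q^2 + q*(6 - 4*I) - 24*I)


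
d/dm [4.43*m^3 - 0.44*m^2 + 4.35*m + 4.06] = 13.29*m^2 - 0.88*m + 4.35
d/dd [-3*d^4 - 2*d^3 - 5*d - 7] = -12*d^3 - 6*d^2 - 5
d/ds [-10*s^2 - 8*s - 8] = -20*s - 8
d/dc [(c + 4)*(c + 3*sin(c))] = c + (c + 4)*(3*cos(c) + 1) + 3*sin(c)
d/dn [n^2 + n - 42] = 2*n + 1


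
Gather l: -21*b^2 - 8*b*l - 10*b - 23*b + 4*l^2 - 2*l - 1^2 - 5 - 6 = -21*b^2 - 33*b + 4*l^2 + l*(-8*b - 2) - 12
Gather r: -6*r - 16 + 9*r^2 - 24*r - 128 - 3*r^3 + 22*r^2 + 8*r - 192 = -3*r^3 + 31*r^2 - 22*r - 336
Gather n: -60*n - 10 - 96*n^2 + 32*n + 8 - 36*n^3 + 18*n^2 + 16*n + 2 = -36*n^3 - 78*n^2 - 12*n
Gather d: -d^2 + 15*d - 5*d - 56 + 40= -d^2 + 10*d - 16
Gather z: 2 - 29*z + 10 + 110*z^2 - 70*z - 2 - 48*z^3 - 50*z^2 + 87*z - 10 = -48*z^3 + 60*z^2 - 12*z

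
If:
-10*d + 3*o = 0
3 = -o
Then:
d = -9/10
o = -3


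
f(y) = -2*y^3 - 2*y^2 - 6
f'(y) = -6*y^2 - 4*y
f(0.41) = -6.47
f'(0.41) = -2.65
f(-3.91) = 82.98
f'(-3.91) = -76.09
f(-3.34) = 46.21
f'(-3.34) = -53.57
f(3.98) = -163.77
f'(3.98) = -110.96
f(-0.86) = -6.21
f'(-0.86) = -1.00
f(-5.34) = 241.52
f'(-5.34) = -149.73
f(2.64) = -56.74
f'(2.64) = -52.38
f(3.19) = -91.28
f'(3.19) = -73.82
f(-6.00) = 354.00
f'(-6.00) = -192.00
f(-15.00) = 6294.00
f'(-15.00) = -1290.00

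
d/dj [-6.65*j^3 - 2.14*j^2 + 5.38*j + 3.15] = -19.95*j^2 - 4.28*j + 5.38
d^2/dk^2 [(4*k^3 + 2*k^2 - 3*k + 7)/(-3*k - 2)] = 2*(-36*k^3 - 72*k^2 - 48*k - 89)/(27*k^3 + 54*k^2 + 36*k + 8)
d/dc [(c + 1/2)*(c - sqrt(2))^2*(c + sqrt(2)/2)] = 4*c^3 - 9*sqrt(2)*c^2/2 + 3*c^2/2 - 3*sqrt(2)*c/2 + sqrt(2)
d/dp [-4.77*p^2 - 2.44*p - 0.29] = -9.54*p - 2.44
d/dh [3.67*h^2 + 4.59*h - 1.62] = 7.34*h + 4.59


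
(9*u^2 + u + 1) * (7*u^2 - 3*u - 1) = 63*u^4 - 20*u^3 - 5*u^2 - 4*u - 1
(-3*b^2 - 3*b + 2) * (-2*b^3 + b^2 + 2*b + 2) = 6*b^5 + 3*b^4 - 13*b^3 - 10*b^2 - 2*b + 4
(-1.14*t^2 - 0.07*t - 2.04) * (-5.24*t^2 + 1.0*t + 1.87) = 5.9736*t^4 - 0.7732*t^3 + 8.4878*t^2 - 2.1709*t - 3.8148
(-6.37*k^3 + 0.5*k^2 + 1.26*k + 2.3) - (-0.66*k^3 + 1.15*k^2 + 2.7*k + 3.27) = -5.71*k^3 - 0.65*k^2 - 1.44*k - 0.97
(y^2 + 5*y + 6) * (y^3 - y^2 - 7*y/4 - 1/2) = y^5 + 4*y^4 - 3*y^3/4 - 61*y^2/4 - 13*y - 3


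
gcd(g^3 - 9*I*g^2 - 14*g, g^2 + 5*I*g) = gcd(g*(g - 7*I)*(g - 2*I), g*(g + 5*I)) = g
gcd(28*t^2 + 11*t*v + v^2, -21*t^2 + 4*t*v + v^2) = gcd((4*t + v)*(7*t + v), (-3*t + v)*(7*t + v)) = 7*t + v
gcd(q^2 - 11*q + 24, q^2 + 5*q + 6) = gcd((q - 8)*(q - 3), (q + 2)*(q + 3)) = 1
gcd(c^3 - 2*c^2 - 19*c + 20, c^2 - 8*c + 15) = c - 5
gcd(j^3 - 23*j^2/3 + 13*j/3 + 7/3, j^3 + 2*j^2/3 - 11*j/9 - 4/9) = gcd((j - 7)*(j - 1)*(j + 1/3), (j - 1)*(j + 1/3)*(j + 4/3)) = j^2 - 2*j/3 - 1/3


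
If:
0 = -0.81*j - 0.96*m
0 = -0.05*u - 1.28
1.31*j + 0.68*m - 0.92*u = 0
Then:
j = -31.99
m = 26.99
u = -25.60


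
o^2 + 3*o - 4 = (o - 1)*(o + 4)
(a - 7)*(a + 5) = a^2 - 2*a - 35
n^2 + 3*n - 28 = (n - 4)*(n + 7)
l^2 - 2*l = l*(l - 2)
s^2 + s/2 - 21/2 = (s - 3)*(s + 7/2)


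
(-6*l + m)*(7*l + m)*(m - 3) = -42*l^2*m + 126*l^2 + l*m^2 - 3*l*m + m^3 - 3*m^2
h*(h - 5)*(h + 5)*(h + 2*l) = h^4 + 2*h^3*l - 25*h^2 - 50*h*l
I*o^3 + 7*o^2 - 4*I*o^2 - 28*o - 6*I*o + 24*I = (o - 4)*(o - 6*I)*(I*o + 1)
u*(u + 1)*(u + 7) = u^3 + 8*u^2 + 7*u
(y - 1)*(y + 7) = y^2 + 6*y - 7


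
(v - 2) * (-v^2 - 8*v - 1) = -v^3 - 6*v^2 + 15*v + 2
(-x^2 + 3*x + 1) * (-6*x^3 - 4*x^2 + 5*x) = 6*x^5 - 14*x^4 - 23*x^3 + 11*x^2 + 5*x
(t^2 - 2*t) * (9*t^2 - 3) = 9*t^4 - 18*t^3 - 3*t^2 + 6*t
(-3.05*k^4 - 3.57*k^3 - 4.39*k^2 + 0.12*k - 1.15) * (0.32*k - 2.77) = -0.976*k^5 + 7.3061*k^4 + 8.4841*k^3 + 12.1987*k^2 - 0.7004*k + 3.1855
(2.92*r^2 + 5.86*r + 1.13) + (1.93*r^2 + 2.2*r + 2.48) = 4.85*r^2 + 8.06*r + 3.61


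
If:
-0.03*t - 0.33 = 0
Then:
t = -11.00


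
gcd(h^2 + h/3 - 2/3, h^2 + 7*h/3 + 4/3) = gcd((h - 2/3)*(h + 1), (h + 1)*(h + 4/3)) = h + 1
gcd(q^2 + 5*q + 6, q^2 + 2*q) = q + 2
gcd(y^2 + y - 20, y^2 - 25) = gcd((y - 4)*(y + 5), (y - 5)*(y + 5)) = y + 5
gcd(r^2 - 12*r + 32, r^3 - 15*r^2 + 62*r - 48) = r - 8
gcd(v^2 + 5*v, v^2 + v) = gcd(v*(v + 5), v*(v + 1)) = v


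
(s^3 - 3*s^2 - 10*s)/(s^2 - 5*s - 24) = s*(-s^2 + 3*s + 10)/(-s^2 + 5*s + 24)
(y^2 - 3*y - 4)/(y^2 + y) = (y - 4)/y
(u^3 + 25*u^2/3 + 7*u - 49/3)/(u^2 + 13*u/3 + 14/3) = (u^2 + 6*u - 7)/(u + 2)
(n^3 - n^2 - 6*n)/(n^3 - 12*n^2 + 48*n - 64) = n*(n^2 - n - 6)/(n^3 - 12*n^2 + 48*n - 64)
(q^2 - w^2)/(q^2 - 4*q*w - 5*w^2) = (q - w)/(q - 5*w)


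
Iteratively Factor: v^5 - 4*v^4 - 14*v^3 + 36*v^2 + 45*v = (v + 1)*(v^4 - 5*v^3 - 9*v^2 + 45*v) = (v - 3)*(v + 1)*(v^3 - 2*v^2 - 15*v) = (v - 3)*(v + 1)*(v + 3)*(v^2 - 5*v) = v*(v - 3)*(v + 1)*(v + 3)*(v - 5)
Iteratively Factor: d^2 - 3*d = (d - 3)*(d)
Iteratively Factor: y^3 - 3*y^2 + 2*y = (y - 1)*(y^2 - 2*y) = y*(y - 1)*(y - 2)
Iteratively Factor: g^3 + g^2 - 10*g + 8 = (g + 4)*(g^2 - 3*g + 2) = (g - 1)*(g + 4)*(g - 2)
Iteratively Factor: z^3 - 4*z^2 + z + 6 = (z + 1)*(z^2 - 5*z + 6) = (z - 3)*(z + 1)*(z - 2)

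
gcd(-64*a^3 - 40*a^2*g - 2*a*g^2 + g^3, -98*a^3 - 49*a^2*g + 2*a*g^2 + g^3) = 2*a + g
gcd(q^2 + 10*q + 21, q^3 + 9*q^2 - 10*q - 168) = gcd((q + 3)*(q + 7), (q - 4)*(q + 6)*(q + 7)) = q + 7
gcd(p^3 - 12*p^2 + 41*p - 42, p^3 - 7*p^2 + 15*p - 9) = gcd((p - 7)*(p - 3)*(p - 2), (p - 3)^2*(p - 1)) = p - 3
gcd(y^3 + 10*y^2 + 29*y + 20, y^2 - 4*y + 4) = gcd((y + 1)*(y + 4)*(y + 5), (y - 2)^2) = 1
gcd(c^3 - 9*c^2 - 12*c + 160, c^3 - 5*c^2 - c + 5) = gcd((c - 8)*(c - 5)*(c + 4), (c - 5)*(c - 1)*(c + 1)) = c - 5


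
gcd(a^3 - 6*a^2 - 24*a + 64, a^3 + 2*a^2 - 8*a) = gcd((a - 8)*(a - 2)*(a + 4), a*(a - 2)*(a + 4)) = a^2 + 2*a - 8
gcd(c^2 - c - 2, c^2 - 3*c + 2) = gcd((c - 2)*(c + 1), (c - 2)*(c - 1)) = c - 2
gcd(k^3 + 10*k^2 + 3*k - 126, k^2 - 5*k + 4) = 1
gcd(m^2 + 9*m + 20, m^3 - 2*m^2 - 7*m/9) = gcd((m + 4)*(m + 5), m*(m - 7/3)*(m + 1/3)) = 1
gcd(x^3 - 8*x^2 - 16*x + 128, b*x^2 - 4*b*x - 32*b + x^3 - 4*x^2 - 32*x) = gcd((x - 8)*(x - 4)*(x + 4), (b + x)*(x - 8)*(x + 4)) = x^2 - 4*x - 32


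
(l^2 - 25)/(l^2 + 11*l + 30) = (l - 5)/(l + 6)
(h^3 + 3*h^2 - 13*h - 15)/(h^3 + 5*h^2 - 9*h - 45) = (h + 1)/(h + 3)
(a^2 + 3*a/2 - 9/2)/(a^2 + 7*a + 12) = (a - 3/2)/(a + 4)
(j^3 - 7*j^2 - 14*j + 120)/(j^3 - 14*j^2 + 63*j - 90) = (j + 4)/(j - 3)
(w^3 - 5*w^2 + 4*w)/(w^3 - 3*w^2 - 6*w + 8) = w/(w + 2)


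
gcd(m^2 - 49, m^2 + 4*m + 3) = 1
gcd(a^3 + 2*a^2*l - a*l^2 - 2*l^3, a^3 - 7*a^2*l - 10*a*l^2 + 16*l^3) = a^2 + a*l - 2*l^2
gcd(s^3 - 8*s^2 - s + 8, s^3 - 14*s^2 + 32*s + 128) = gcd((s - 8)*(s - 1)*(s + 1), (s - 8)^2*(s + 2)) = s - 8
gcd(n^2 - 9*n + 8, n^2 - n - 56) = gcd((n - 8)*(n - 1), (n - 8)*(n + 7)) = n - 8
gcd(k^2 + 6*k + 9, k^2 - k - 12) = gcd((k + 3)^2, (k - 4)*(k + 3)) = k + 3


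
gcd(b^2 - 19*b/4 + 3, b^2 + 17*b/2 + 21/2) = 1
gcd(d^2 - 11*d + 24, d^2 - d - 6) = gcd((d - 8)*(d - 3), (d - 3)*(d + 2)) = d - 3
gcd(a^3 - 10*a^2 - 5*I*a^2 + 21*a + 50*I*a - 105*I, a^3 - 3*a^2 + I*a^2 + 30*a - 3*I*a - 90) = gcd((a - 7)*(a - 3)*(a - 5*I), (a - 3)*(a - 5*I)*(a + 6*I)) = a^2 + a*(-3 - 5*I) + 15*I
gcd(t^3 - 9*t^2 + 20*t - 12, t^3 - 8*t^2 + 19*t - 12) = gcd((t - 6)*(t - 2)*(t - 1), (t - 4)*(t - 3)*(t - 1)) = t - 1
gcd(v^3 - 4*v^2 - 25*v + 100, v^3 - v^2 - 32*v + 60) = v - 5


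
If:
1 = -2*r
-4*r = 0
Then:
No Solution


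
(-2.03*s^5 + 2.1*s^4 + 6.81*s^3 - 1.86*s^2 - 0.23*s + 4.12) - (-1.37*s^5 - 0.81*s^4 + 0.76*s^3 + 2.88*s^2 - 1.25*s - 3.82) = -0.66*s^5 + 2.91*s^4 + 6.05*s^3 - 4.74*s^2 + 1.02*s + 7.94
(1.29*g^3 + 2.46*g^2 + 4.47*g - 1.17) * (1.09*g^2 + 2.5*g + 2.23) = 1.4061*g^5 + 5.9064*g^4 + 13.899*g^3 + 15.3855*g^2 + 7.0431*g - 2.6091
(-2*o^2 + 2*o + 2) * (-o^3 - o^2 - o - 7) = 2*o^5 - 2*o^3 + 10*o^2 - 16*o - 14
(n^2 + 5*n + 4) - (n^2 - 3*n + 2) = 8*n + 2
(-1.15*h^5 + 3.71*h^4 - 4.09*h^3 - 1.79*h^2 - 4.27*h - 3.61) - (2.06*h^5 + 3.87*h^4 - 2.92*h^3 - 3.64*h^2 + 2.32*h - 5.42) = -3.21*h^5 - 0.16*h^4 - 1.17*h^3 + 1.85*h^2 - 6.59*h + 1.81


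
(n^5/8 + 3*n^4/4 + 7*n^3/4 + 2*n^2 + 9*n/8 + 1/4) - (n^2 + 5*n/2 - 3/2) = n^5/8 + 3*n^4/4 + 7*n^3/4 + n^2 - 11*n/8 + 7/4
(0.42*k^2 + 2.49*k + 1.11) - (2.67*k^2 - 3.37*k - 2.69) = -2.25*k^2 + 5.86*k + 3.8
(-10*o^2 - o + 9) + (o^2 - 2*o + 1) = -9*o^2 - 3*o + 10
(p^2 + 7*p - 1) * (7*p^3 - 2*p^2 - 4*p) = 7*p^5 + 47*p^4 - 25*p^3 - 26*p^2 + 4*p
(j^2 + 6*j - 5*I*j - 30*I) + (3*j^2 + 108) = 4*j^2 + 6*j - 5*I*j + 108 - 30*I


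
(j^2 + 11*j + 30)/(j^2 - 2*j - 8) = (j^2 + 11*j + 30)/(j^2 - 2*j - 8)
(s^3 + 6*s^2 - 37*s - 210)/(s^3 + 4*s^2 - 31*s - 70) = (s^2 - s - 30)/(s^2 - 3*s - 10)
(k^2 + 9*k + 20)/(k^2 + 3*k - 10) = (k + 4)/(k - 2)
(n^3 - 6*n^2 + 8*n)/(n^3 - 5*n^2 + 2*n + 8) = n/(n + 1)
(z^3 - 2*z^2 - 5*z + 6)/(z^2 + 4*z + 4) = (z^2 - 4*z + 3)/(z + 2)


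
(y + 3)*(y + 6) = y^2 + 9*y + 18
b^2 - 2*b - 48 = (b - 8)*(b + 6)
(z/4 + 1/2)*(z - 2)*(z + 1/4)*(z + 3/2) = z^4/4 + 7*z^3/16 - 29*z^2/32 - 7*z/4 - 3/8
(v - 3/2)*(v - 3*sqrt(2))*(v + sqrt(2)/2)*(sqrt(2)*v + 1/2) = sqrt(2)*v^4 - 9*v^3/2 - 3*sqrt(2)*v^3/2 - 17*sqrt(2)*v^2/4 + 27*v^2/4 - 3*v/2 + 51*sqrt(2)*v/8 + 9/4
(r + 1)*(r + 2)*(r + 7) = r^3 + 10*r^2 + 23*r + 14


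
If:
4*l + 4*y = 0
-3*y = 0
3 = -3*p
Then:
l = 0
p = -1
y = 0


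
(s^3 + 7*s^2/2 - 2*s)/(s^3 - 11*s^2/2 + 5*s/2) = (s + 4)/(s - 5)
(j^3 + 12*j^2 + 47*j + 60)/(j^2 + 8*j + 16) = (j^2 + 8*j + 15)/(j + 4)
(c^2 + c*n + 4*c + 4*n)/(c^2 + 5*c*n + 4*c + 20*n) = (c + n)/(c + 5*n)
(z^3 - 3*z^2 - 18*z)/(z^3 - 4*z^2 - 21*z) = (z - 6)/(z - 7)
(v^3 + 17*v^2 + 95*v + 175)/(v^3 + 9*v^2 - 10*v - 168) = (v^2 + 10*v + 25)/(v^2 + 2*v - 24)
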